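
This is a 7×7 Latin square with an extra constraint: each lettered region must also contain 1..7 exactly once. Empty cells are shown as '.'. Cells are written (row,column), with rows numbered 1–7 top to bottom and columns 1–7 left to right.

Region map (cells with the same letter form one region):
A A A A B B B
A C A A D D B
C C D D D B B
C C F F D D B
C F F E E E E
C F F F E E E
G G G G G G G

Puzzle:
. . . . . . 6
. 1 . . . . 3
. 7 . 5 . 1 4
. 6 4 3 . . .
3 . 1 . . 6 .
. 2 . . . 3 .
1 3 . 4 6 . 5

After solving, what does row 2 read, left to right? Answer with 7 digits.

(3,1) = 2: row 3 has {1,4,5,7}; col 1 has {1,3}; region has {1,3,6,7} → only 2 remains.
(3,5) = 3: row 3 has {1,2,4,5,7}; col 5 has {6}; region has {5} → only 3 remains.
(4,1) = 5: row 4 has {3,4,6}; col 1 has {1,2,3}; region has {1,2,3,6,7} → only 5 remains.
(5,2) = 5: row 5 has {1,3,6}; col 2 has {1,2,3,6,7}; region has {1,2,3,4} → only 5 remains.
(6,1) = 4: row 6 has {2,3}; col 1 has {1,2,3,5}; region has {1,2,3,5,6,7} → only 4 remains.
(1,1) = 7: row 1 has {6}; col 1 has {1,2,3,4,5}; region has {} → only 7 remains.
(1,2) = 4: row 1 has {6,7}; col 2 has {1,2,3,5,6,7}; region has {7} → only 4 remains.
(2,1) = 6: row 2 has {1,3}; col 1 has {1,2,3,4,5,7}; region has {4,7} → only 6 remains.
(2,4) = 2: row 2 has {1,3,6}; col 4 has {3,4,5}; region has {4,6,7} → only 2 remains.
(3,3) = 6: row 3 has {1,2,3,4,5,7}; col 3 has {1,4}; region has {3,5} → only 6 remains.
(5,4) = 7: row 5 has {1,3,5,6}; col 4 has {2,3,4,5}; region has {3,6} → only 7 remains.
(5,7) = 2: row 5 has {1,3,5,6,7}; col 7 has {3,4,5,6}; region has {3,6,7} → only 2 remains.
(6,3) = 7: row 6 has {2,3,4}; col 3 has {1,4,6}; region has {1,2,3,4,5} → only 7 remains.
(6,4) = 6: row 6 has {2,3,4,7}; col 4 has {2,3,4,5,7}; region has {1,2,3,4,5,7} → only 6 remains.
(6,7) = 1: row 6 has {2,3,4,6,7}; col 7 has {2,3,4,5,6}; region has {2,3,6,7} → only 1 remains.
(7,3) = 2: row 7 has {1,3,4,5,6}; col 3 has {1,4,6,7}; region has {1,3,4,5,6} → only 2 remains.
(7,6) = 7: row 7 has {1,2,3,4,5,6}; col 6 has {1,3,6}; region has {1,2,3,4,5,6} → only 7 remains.
(1,4) = 1: row 1 has {4,6,7}; col 4 has {2,3,4,5,6,7}; region has {2,4,6,7} → only 1 remains.
(2,3) = 5: row 2 has {1,2,3,6}; col 3 has {1,2,4,6,7}; region has {1,2,4,6,7} → only 5 remains.
(2,6) = 4: row 2 has {1,2,3,5,6}; col 6 has {1,3,6,7}; region has {3,5,6} → only 4 remains.
(4,6) = 2: row 4 has {3,4,5,6}; col 6 has {1,3,4,6,7}; region has {3,4,5,6} → only 2 remains.
(4,7) = 7: row 4 has {2,3,4,5,6}; col 7 has {1,2,3,4,5,6}; region has {1,3,4,6} → only 7 remains.
(5,5) = 4: row 5 has {1,2,3,5,6,7}; col 5 has {3,6}; region has {1,2,3,6,7} → only 4 remains.
(6,5) = 5: row 6 has {1,2,3,4,6,7}; col 5 has {3,4,6}; region has {1,2,3,4,6,7} → only 5 remains.
(1,3) = 3: row 1 has {1,4,6,7}; col 3 has {1,2,4,5,6,7}; region has {1,2,4,5,6,7} → only 3 remains.
(1,5) = 2: row 1 has {1,3,4,6,7}; col 5 has {3,4,5,6}; region has {1,3,4,6,7} → only 2 remains.
(1,6) = 5: row 1 has {1,2,3,4,6,7}; col 6 has {1,2,3,4,6,7}; region has {1,2,3,4,6,7} → only 5 remains.
(2,5) = 7: row 2 has {1,2,3,4,5,6}; col 5 has {2,3,4,5,6}; region has {2,3,4,5,6} → only 7 remains.

6152743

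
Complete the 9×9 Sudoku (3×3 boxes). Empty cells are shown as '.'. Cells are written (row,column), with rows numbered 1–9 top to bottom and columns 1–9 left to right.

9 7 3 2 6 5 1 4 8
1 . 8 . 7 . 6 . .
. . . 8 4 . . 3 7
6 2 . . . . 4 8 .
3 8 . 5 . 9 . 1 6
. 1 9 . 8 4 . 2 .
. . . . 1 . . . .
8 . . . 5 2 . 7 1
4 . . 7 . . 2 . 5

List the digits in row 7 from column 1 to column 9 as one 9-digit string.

(2,6) = 3 (sole candidate).
(3,6) = 1 (sole candidate).
(4,5) = 3 (sole candidate).
(4,6) = 7 (sole candidate).
(4,9) = 9 (sole candidate).
(5,5) = 2 (sole candidate).
(5,7) = 7 (sole candidate).
(6,4) = 6 (sole candidate).
(6,9) = 3 (sole candidate).
(7,9) = 4: row 7 has {1}; col 9 has {1,3,5,6,7,8,9}; box has {1,2,5,7} → only 4 remains.
(8,3) = 6 (sole candidate).
(9,3) = 1 (sole candidate).
(9,5) = 9 (sole candidate).
(9,8) = 6 (sole candidate).
(2,4) = 9 (sole candidate).
(2,8) = 5 (sole candidate).
(2,9) = 2 (sole candidate).
(3,7) = 9 (sole candidate).
(4,3) = 5 (sole candidate).
(4,4) = 1 (sole candidate).
(5,3) = 4 (sole candidate).
(6,1) = 7 (sole candidate).
(6,7) = 5 (sole candidate).
(7,4) = 3: row 7 has {1,4}; col 4 has {1,2,5,6,7,8,9}; box has {1,2,5,7,9} → only 3 remains.
(7,7) = 8: row 7 has {1,3,4}; col 7 has {1,2,4,5,6,7,9}; box has {1,2,4,5,6,7} → only 8 remains.
(7,8) = 9: row 7 has {1,3,4,8}; col 8 has {1,2,3,4,5,6,7,8}; box has {1,2,4,5,6,7,8} → only 9 remains.
(8,4) = 4 (sole candidate).
(8,7) = 3 (sole candidate).
(9,2) = 3 (sole candidate).
(9,6) = 8 (sole candidate).
(2,2) = 4 (sole candidate).
(3,3) = 2 (sole candidate).
(7,2) = 5: row 7 has {1,3,4,8,9}; col 2 has {1,2,3,4,7,8}; box has {1,3,4,6,8} → only 5 remains.
(7,3) = 7: row 7 has {1,3,4,5,8,9}; col 3 has {1,2,3,4,5,6,8,9}; box has {1,3,4,5,6,8} → only 7 remains.
(7,6) = 6: row 7 has {1,3,4,5,7,8,9}; col 6 has {1,2,3,4,5,7,8,9}; box has {1,2,3,4,5,7,8,9} → only 6 remains.
(8,2) = 9 (sole candidate).
(3,1) = 5 (sole candidate).
(3,2) = 6 (sole candidate).
(7,1) = 2: row 7 has {1,3,4,5,6,7,8,9}; col 1 has {1,3,4,5,6,7,8,9}; box has {1,3,4,5,6,7,8,9} → only 2 remains.

257316894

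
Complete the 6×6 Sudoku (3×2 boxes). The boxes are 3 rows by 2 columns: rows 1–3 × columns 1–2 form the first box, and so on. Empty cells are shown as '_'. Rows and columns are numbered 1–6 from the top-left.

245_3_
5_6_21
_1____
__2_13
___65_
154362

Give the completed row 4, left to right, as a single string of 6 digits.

r1c4 = 1 (sole candidate).
r1c6 = 6 (sole candidate).
r2c2 = 3 (sole candidate).
r2c4 = 4 (sole candidate).
r3c1 = 6 (sole candidate).
r3c3 = 3 (sole candidate).
r3c4 = 2 (sole candidate).
r3c5 = 4 (sole candidate).
r3c6 = 5 (sole candidate).
r4c1 = 4: row 4 has {1,2,3}; col 1 has {1,2,5,6}; box has {1,5} → only 4 remains.
r4c2 = 6: row 4 has {1,2,3,4}; col 2 has {1,3,4,5}; box has {1,4,5} → only 6 remains.
r4c4 = 5: row 4 has {1,2,3,4,6}; col 4 has {1,2,3,4,6}; box has {2,3,4,6} → only 5 remains.

462513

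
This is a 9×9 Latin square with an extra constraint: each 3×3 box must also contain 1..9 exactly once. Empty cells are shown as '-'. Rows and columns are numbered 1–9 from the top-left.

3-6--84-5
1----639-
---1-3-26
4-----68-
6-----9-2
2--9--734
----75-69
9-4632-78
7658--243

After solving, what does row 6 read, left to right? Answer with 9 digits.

258961734

R1C8 = 1 (sole candidate).
R2C9 = 7 (sole candidate).
R3C7 = 8 (sole candidate).
R4C9 = 1 (sole candidate).
R5C8 = 5 (sole candidate).
R6C6 = 1: row 6 has {2,3,4,7,9}; col 6 has {2,3,5,6,8}; box has {9} → only 1 remains.
R7C1 = 8 (sole candidate).
R7C4 = 4 (sole candidate).
R7C7 = 1 (sole candidate).
R8C2 = 1 (sole candidate).
R8C7 = 5 (sole candidate).
R9C6 = 9 (sole candidate).
R3C1 = 5 (sole candidate).
R4C6 = 7 (sole candidate).
R5C4 = 3 (sole candidate).
R5C6 = 4 (sole candidate).
R6C3 = 8: row 6 has {1,2,3,4,7,9}; col 3 has {4,5,6}; box has {2,4,6} → only 8 remains.
R9C5 = 1 (sole candidate).
R2C3 = 2 (sole candidate).
R2C4 = 5 (sole candidate).
R2C5 = 4 (sole candidate).
R3C5 = 9 (sole candidate).
R4C4 = 2 (sole candidate).
R4C5 = 5 (sole candidate).
R5C2 = 7 (sole candidate).
R5C3 = 1 (sole candidate).
R5C5 = 8 (sole candidate).
R6C2 = 5: row 6 has {1,2,3,4,7,8,9}; col 2 has {1,6,7}; box has {1,2,4,6,7,8} → only 5 remains.
R6C5 = 6: row 6 has {1,2,3,4,5,7,8,9}; col 5 has {1,3,4,5,7,8,9}; box has {1,2,3,4,5,7,8,9} → only 6 remains.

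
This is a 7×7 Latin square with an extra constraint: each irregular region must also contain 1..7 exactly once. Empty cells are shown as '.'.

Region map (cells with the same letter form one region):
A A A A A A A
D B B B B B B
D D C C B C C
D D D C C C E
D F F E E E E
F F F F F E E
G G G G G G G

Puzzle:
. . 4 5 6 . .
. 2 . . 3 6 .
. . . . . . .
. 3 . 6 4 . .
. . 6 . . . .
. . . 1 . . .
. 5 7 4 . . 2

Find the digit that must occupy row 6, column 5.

2

row 2, column 4 = 7: row 2 has {2,3,6}; col 4 has {1,4,5,6}; region has {2,3,6} → only 7 remains.
row 7, column 5 = 1: row 7 has {2,4,5,7}; col 5 has {3,4,6}; region has {2,4,5,7} → only 1 remains.
row 7, column 6 = 3: row 7 has {1,2,4,5,7}; col 6 has {6}; region has {1,2,4,5,7} → only 3 remains.
row 3, column 5 = 5: row 3 has {}; col 5 has {1,3,4,6}; region has {2,3,6,7} → only 5 remains.
row 7, column 1 = 6: row 7 has {1,2,3,4,5,7}; col 1 has {}; region has {1,2,3,4,5,7} → only 6 remains.
row 2, column 3 = 1: row 2 has {2,3,6,7}; col 3 has {4,6,7}; region has {2,3,5,6,7} → only 1 remains.
row 2, column 7 = 4: row 2 has {1,2,3,6,7}; col 7 has {2}; region has {1,2,3,5,6,7} → only 4 remains.
row 2, column 1 = 5: row 2 has {1,2,3,4,6,7}; col 1 has {6}; region has {3} → only 5 remains.
row 4, column 3 = 2: row 4 has {3,4,6}; col 3 has {1,4,6,7}; region has {3,5} → only 2 remains.
row 3, column 3 = 3: row 3 has {5}; col 3 has {1,2,4,6,7}; region has {4,6} → only 3 remains.
row 3, column 4 = 2: row 3 has {3,5}; col 4 has {1,4,5,6,7}; region has {3,4,6} → only 2 remains.
row 5, column 4 = 3: row 5 has {6}; col 4 has {1,2,4,5,6,7}; region has {} → only 3 remains.
row 6, column 3 = 5: row 6 has {1}; col 3 has {1,2,3,4,6,7}; region has {1,6} → only 5 remains.
row 3, column 2 = 6: in row 3, 6 can only go here (every other open cell in that row sees a 6).
row 3, column 1 = 4: in row 3, 4 can only go here (every other open cell in that row sees a 4).
row 6, column 1 = 3: in row 6, 3 can only go here (every other open cell in that row sees a 3).
row 6, column 7 = 6: in row 6, 6 can only go here (every other open cell in that row sees a 6).
row 1, column 7 = 3: in row 1, 3 can only go here (every other open cell in that row sees a 3).
row 1, column 1 = 2: in column 1, 2 can only go here (every other open cell in that column sees a 2).
row 1, column 2 = 1: in column 2, 1 can only go here (every other open cell in that column sees a 1).
row 1, column 6 = 7: row 1 has {1,2,3,4,5,6}; col 6 has {3,6}; region has {1,2,3,4,5,6} → only 7 remains.
row 3, column 6 = 1: row 3 has {2,3,4,5,6}; col 6 has {3,6,7}; region has {2,3,4,6} → only 1 remains.
row 3, column 7 = 7: row 3 has {1,2,3,4,5,6}; col 7 has {2,3,4,6}; region has {1,2,3,4,6} → only 7 remains.
row 4, column 6 = 5: row 4 has {2,3,4,6}; col 6 has {1,3,6,7}; region has {1,2,3,4,6,7} → only 5 remains.
row 4, column 7 = 1: row 4 has {2,3,4,5,6}; col 7 has {2,3,4,6,7}; region has {3,6} → only 1 remains.
row 5, column 7 = 5: row 5 has {3,6}; col 7 has {1,2,3,4,6,7}; region has {1,3,6} → only 5 remains.
row 4, column 1 = 7: row 4 has {1,2,3,4,5,6}; col 1 has {2,3,4,5,6}; region has {2,3,4,5,6} → only 7 remains.
row 5, column 1 = 1: row 5 has {3,5,6}; col 1 has {2,3,4,5,6,7}; region has {2,3,4,5,6,7} → only 1 remains.
row 5, column 5 = 7: in region E, 7 can only go here (every other open cell in that region sees a 7).
row 5, column 2 = 4: row 5 has {1,3,5,6,7}; col 2 has {1,2,3,5,6}; region has {1,3,5,6} → only 4 remains.
row 5, column 6 = 2: row 5 has {1,3,4,5,6,7}; col 6 has {1,3,5,6,7}; region has {1,3,5,6,7} → only 2 remains.
row 6, column 2 = 7: row 6 has {1,3,5,6}; col 2 has {1,2,3,4,5,6}; region has {1,3,4,5,6} → only 7 remains.
row 6, column 5 = 2: row 6 has {1,3,5,6,7}; col 5 has {1,3,4,5,6,7}; region has {1,3,4,5,6,7} → only 2 remains.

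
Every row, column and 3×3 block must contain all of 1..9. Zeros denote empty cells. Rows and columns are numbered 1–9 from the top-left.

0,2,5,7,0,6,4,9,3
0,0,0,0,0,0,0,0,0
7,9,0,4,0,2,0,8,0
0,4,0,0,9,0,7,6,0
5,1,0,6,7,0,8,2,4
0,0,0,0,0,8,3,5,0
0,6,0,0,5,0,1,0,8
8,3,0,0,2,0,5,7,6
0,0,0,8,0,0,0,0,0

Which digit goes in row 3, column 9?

5

row 1, column 1 = 1: row 1 has {2,3,4,5,6,7,9}; col 1 has {5,7,8}; box has {2,5,7,9} → only 1 remains.
row 1, column 5 = 8: row 1 has {1,2,3,4,5,6,7,9}; col 5 has {2,5,7,9}; box has {2,4,6,7} → only 8 remains.
row 2, column 2 = 8: row 2 has {}; col 2 has {1,2,3,4,6,9}; box has {1,2,5,7,9} → only 8 remains.
row 2, column 8 = 1: row 2 has {8}; col 8 has {2,5,6,7,8,9}; box has {3,4,8,9} → only 1 remains.
row 3, column 7 = 6: row 3 has {2,4,7,8,9}; col 7 has {1,3,4,5,7,8}; box has {1,3,4,8,9} → only 6 remains.
row 3, column 9 = 5: row 3 has {2,4,6,7,8,9}; col 9 has {3,4,6,8}; box has {1,3,4,6,8,9} → only 5 remains.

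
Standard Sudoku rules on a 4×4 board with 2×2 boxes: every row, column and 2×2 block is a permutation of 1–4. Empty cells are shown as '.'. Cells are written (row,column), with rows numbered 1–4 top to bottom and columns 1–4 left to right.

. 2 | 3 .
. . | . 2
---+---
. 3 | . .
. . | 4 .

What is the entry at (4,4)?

3

(2,3) = 1: row 2 has {2}; col 3 has {3,4}; box has {2,3} → only 1 remains.
(3,3) = 2: row 3 has {3}; col 3 has {1,3,4}; box has {4} → only 2 remains.
(3,4) = 1: row 3 has {2,3}; col 4 has {2}; box has {2,4} → only 1 remains.
(4,2) = 1: row 4 has {4}; col 2 has {2,3}; box has {3} → only 1 remains.
(4,4) = 3: row 4 has {1,4}; col 4 has {1,2}; box has {1,2,4} → only 3 remains.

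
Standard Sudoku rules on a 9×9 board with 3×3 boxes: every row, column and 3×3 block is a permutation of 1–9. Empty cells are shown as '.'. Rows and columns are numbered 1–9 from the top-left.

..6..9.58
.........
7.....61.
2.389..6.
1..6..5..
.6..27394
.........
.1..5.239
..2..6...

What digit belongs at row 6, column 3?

row 2, column 5 = 6 (hidden single in row 2).
row 6, column 4 = 1 (hidden single in row 6).
row 1, column 5 = 1 (hidden single in row 1).
row 2, column 3 = 1 (hidden single in row 2).
row 8, column 1 = 6 (hidden single in row 8).
row 7, column 9 = 6 (hidden single in row 7).
row 7, column 6 = 1 (hidden single in column 6).
row 7, column 4 = 2 (hidden single in row 7).
row 1, column 2 = 2 (hidden single in row 1).
row 9, column 4 = 9 (hidden single in column 4).
row 2, column 7 = 9 (hidden single in column 7).
row 7, column 1 = 9 (hidden single in column 1).
row 9, column 9 = 5 (hidden single in column 9).
row 9, column 7 = 1 (hidden single in row 9).
row 4, column 7 = 7 (sole candidate).
row 4, column 9 = 1 (sole candidate).
row 5, column 9 = 2 (sole candidate).
row 1, column 7 = 4 (sole candidate).
row 3, column 9 = 3 (sole candidate).
row 5, column 8 = 8 (sole candidate).
row 7, column 7 = 8 (sole candidate).
row 1, column 1 = 3 (sole candidate).
row 1, column 4 = 7 (sole candidate).
row 2, column 9 = 7 (sole candidate).
row 8, column 4 = 4 (sole candidate).
row 8, column 6 = 8 (sole candidate).
row 2, column 8 = 2 (sole candidate).
row 3, column 4 = 5 (sole candidate).
row 8, column 3 = 7 (sole candidate).
row 2, column 4 = 3 (sole candidate).
row 2, column 6 = 4 (sole candidate).
row 3, column 5 = 8 (sole candidate).
row 3, column 6 = 2 (sole candidate).
row 4, column 6 = 5 (sole candidate).
row 5, column 6 = 3 (sole candidate).
row 4, column 2 = 4 (sole candidate).
row 5, column 3 = 9 (sole candidate).
row 5, column 5 = 4 (sole candidate).
row 3, column 2 = 9 (sole candidate).
row 3, column 3 = 4 (sole candidate).
row 5, column 2 = 7 (sole candidate).
row 7, column 3 = 5 (sole candidate).
row 6, column 3 = 8: row 6 has {1,2,3,4,6,7,9}; col 3 has {1,2,3,4,5,6,7,9}; box has {1,2,3,4,6,7,9} → only 8 remains.

8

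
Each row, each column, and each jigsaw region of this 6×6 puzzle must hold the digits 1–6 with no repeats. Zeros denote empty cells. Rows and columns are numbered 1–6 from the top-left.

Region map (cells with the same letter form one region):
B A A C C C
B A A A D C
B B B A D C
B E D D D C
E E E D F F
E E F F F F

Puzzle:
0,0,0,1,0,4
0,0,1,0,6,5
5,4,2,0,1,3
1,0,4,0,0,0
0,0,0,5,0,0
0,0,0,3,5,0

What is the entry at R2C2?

R1C5 = 2: row 1 has {1,4}; col 5 has {1,5,6}; region has {1,3,4,5} → only 2 remains.
R2C1 = 3: row 2 has {1,5,6}; col 1 has {1,5}; region has {1,2,4,5} → only 3 remains.
R2C2 = 2: row 2 has {1,3,5,6}; col 2 has {4}; region has {1} → only 2 remains.

2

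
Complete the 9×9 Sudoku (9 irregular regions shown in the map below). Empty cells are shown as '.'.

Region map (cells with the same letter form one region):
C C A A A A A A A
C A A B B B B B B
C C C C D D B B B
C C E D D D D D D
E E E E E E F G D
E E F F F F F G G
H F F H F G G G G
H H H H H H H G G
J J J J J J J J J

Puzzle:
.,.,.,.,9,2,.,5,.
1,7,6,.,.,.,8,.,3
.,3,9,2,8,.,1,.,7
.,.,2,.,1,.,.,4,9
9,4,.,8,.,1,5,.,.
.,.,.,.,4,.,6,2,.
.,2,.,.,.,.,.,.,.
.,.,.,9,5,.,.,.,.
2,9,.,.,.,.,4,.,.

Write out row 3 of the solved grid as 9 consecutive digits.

R1C7 = 3: row 1 has {2,5,9}; col 7 has {1,4,5,6,8}; region has {2,5,6,7,9} → only 3 remains.
R2C5 = 2: row 2 has {1,3,6,7,8}; col 5 has {1,4,5,8,9}; region has {1,3,7,8} → only 2 remains.
R2C8 = 9: row 2 has {1,2,3,6,7,8}; col 8 has {2,4,5}; region has {1,2,3,7,8} → only 9 remains.
R3C8 = 6: row 3 has {1,2,3,7,8,9}; col 8 has {2,4,5,9}; region has {1,2,3,7,8,9} → only 6 remains.
R4C7 = 7: row 4 has {1,2,4,9}; col 7 has {1,3,4,5,6,8}; region has {1,4,8,9} → only 7 remains.
R6C2 = 5: row 6 has {2,4,6}; col 2 has {2,3,4,7,9}; region has {1,2,4,8,9} → only 5 remains.
R7C7 = 9: row 7 has {2}; col 7 has {1,3,4,5,6,7,8}; region has {2} → only 9 remains.
R8C7 = 2: row 8 has {5,9}; col 7 has {1,3,4,5,6,7,8,9}; region has {5,9} → only 2 remains.
R3C6 = 5: row 3 has {1,2,3,6,7,8,9}; col 6 has {1,2}; region has {1,4,7,8,9} → only 5 remains.
R2C6 = 4: row 2 has {1,2,3,6,7,8,9}; col 6 has {1,2,5}; region has {1,2,3,6,7,8,9} → only 4 remains.
R3C1 = 4: row 3 has {1,2,3,5,6,7,8,9}; col 1 has {1,2,9}; region has {1,2,3,9} → only 4 remains.

439285167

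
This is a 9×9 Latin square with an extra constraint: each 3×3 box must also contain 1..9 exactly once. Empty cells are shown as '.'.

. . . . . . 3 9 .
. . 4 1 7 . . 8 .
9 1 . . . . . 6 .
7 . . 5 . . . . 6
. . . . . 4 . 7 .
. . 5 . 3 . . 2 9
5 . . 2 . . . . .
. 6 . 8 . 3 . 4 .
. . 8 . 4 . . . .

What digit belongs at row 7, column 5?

9

row 1, column 9 = 1: in row 1, 1 can only go here (every other open cell in that row sees a 1).
row 1, column 4 = 4: in row 1, 4 can only go here (every other open cell in that row sees a 4).
row 3, column 4 = 3: row 3 has {1,6,9}; col 4 has {1,2,4,5,8}; box has {1,4,7} → only 3 remains.
row 2, column 6 = 9: in row 2, 9 can only go here (every other open cell in that row sees a 9).
row 2, column 1 = 6: in row 2, 6 can only go here (every other open cell in that row sees a 6).
row 2, column 2 = 3: in row 2, 3 can only go here (every other open cell in that row sees a 3).
row 7, column 2 = 4: in row 7, 4 can only go here (every other open cell in that row sees a 4).
row 6, column 2 = 8: row 6 has {2,3,5,9}; col 2 has {1,3,4,6}; box has {5,7} → only 8 remains.
row 4, column 7 = 4: in row 4, 4 can only go here (every other open cell in that row sees a 4).
row 6, column 7 = 1: row 6 has {2,3,5,8,9}; col 7 has {3,4}; box has {2,4,6,7,9} → only 1 remains.
row 4, column 8 = 3: row 4 has {4,5,6,7}; col 8 has {2,4,6,7,8,9}; box has {1,2,4,6,7,9} → only 3 remains.
row 6, column 1 = 4: row 6 has {1,2,3,5,8,9}; col 1 has {5,6,7,9}; box has {5,7,8} → only 4 remains.
row 7, column 8 = 1: row 7 has {2,4,5}; col 8 has {2,3,4,6,7,8,9}; box has {4} → only 1 remains.
row 9, column 8 = 5: row 9 has {4,8}; col 8 has {1,2,3,4,6,7,8,9}; box has {1,4} → only 5 remains.
row 3, column 9 = 4: in row 3, 4 can only go here (every other open cell in that row sees a 4).
row 8, column 5 = 5: in row 8, 5 can only go here (every other open cell in that row sees a 5).
row 1, column 1 = 8: in column 1, 8 can only go here (every other open cell in that column sees an 8).
row 1, column 2 = 5: in column 2, 5 can only go here (every other open cell in that column sees a 5).
row 1, column 3 = 7: in row 1, 7 can only go here (every other open cell in that row sees a 7).
row 3, column 3 = 2: row 3 has {1,3,4,6,9}; col 3 has {4,5,7,8}; box has {1,3,4,5,6,7,8,9} → only 2 remains.
row 3, column 5 = 8: row 3 has {1,2,3,4,6,9}; col 5 has {3,4,5,7}; box has {1,3,4,7,9} → only 8 remains.
row 3, column 6 = 5: row 3 has {1,2,3,4,6,8,9}; col 6 has {3,4,9}; box has {1,3,4,7,8,9} → only 5 remains.
row 3, column 7 = 7: row 3 has {1,2,3,4,5,6,8,9}; col 7 has {1,3,4}; box has {1,3,4,6,8,9} → only 7 remains.
row 4, column 6 = 8: in row 4, 8 can only go here (every other open cell in that row sees an 8).
row 8, column 9 = 7: in row 8, 7 can only go here (every other open cell in that row sees a 7).
row 7, column 6 = 7: in row 7, 7 can only go here (every other open cell in that row sees a 7).
row 6, column 6 = 6: row 6 has {1,2,3,4,5,8,9}; col 6 has {3,4,5,7,8,9}; box has {3,4,5,8} → only 6 remains.
row 9, column 6 = 1: row 9 has {4,5,8}; col 6 has {3,4,5,6,7,8,9}; box has {2,3,4,5,7,8} → only 1 remains.
row 1, column 6 = 2: row 1 has {1,3,4,5,7,8,9}; col 6 has {1,3,4,5,6,7,8,9}; box has {1,3,4,5,7,8,9} → only 2 remains.
row 5, column 4 = 9: row 5 has {4,7}; col 4 has {1,2,3,4,5,8}; box has {3,4,5,6,8} → only 9 remains.
row 6, column 4 = 7: row 6 has {1,2,3,4,5,6,8,9}; col 4 has {1,2,3,4,5,8,9}; box has {3,4,5,6,8,9} → only 7 remains.
row 9, column 4 = 6: row 9 has {1,4,5,8}; col 4 has {1,2,3,4,5,7,8,9}; box has {1,2,3,4,5,7,8} → only 6 remains.
row 1, column 5 = 6: row 1 has {1,2,3,4,5,7,8,9}; col 5 has {3,4,5,7,8}; box has {1,2,3,4,5,7,8,9} → only 6 remains.
row 5, column 2 = 2: row 5 has {4,7,9}; col 2 has {1,3,4,5,6,8}; box has {4,5,7,8} → only 2 remains.
row 5, column 5 = 1: row 5 has {2,4,7,9}; col 5 has {3,4,5,6,7,8}; box has {3,4,5,6,7,8,9} → only 1 remains.
row 7, column 5 = 9: row 7 has {1,2,4,5,7}; col 5 has {1,3,4,5,6,7,8}; box has {1,2,3,4,5,6,7,8} → only 9 remains.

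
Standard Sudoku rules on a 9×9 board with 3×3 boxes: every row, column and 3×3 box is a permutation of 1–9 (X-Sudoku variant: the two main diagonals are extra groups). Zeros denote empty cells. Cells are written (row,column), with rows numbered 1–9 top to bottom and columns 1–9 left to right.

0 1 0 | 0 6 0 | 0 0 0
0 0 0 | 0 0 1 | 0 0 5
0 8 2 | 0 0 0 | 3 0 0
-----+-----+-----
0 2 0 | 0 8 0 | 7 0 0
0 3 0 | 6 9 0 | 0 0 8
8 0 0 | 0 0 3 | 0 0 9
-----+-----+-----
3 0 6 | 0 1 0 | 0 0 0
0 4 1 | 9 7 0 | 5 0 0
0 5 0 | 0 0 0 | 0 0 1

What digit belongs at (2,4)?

(4,6) = 5: row 4 has {2,7,8}; col 6 has {1,3}; box has {3,6,8,9}; anti-diagonal has {3,4,6,9} → only 5 remains.
(8,1) = 2: row 8 has {1,4,5,7,9}; col 1 has {3,8}; box has {1,3,4,5,6} → only 2 remains.
(9,1) = 7: row 9 has {1,5}; col 1 has {2,3,8}; box has {1,2,3,4,5,6}; anti-diagonal has {3,4,5,6,9} → only 7 remains.
(1,9) = 2: row 1 has {1,6}; col 9 has {1,5,8,9}; box has {3,5}; anti-diagonal has {3,4,5,6,7,9} → only 2 remains.
(2,8) = 8: row 2 has {1,5}; col 8 has {}; box has {2,3,5}; anti-diagonal has {2,3,4,5,6,7,9} → only 8 remains.
(4,4) = 4: row 4 has {2,5,7,8}; col 4 has {6,9}; box has {3,5,6,8,9}; main diagonal has {1,2,3,9} → only 4 remains.
(6,4) = 1: row 6 has {3,8,9}; col 4 has {4,6,9}; box has {3,4,5,6,8,9}; anti-diagonal has {2,3,4,5,6,7,8,9} → only 1 remains.
(6,5) = 2: row 6 has {1,3,8,9}; col 5 has {1,6,7,8,9}; box has {1,3,4,5,6,8,9} → only 2 remains.
(7,2) = 9: row 7 has {1,3,6}; col 2 has {1,2,3,4,5,8}; box has {1,2,3,4,5,6,7} → only 9 remains.
(7,7) = 8: row 7 has {1,3,6,9}; col 7 has {3,5,7}; box has {1,5}; main diagonal has {1,2,3,4,9} → only 8 remains.
(8,8) = 6: row 8 has {1,2,4,5,7,9}; col 8 has {8}; box has {1,5,8}; main diagonal has {1,2,3,4,8,9} → only 6 remains.
(8,9) = 3: row 8 has {1,2,4,5,6,7,9}; col 9 has {1,2,5,8,9}; box has {1,5,6,8} → only 3 remains.
(9,3) = 8: row 9 has {1,5,7}; col 3 has {1,2,6}; box has {1,2,3,4,5,6,7,9} → only 8 remains.
(1,1) = 5: row 1 has {1,2,6}; col 1 has {2,3,7,8}; box has {1,2,8}; main diagonal has {1,2,3,4,6,8,9} → only 5 remains.
(2,2) = 7: row 2 has {1,5,8}; col 2 has {1,2,3,4,5,8,9}; box has {1,2,5,8}; main diagonal has {1,2,3,4,5,6,8,9} → only 7 remains.
(4,3) = 9: row 4 has {2,4,5,7,8}; col 3 has {1,2,6,8}; box has {2,3,8} → only 9 remains.
(4,9) = 6: row 4 has {2,4,5,7,8,9}; col 9 has {1,2,3,5,8,9}; box has {7,8,9} → only 6 remains.
(5,6) = 7: row 5 has {3,6,8,9}; col 6 has {1,3,5}; box has {1,2,3,4,5,6,8,9} → only 7 remains.
(6,2) = 6: row 6 has {1,2,3,8,9}; col 2 has {1,2,3,4,5,7,8,9}; box has {2,3,8,9} → only 6 remains.
(6,7) = 4: row 6 has {1,2,3,6,8,9}; col 7 has {3,5,7,8}; box has {6,7,8,9} → only 4 remains.
(6,8) = 5: row 6 has {1,2,3,4,6,8,9}; col 8 has {6,8}; box has {4,6,7,8,9} → only 5 remains.
(8,6) = 8: row 8 has {1,2,3,4,5,6,7,9}; col 6 has {1,3,5,7}; box has {1,7,9} → only 8 remains.
(1,7) = 9: row 1 has {1,2,5,6}; col 7 has {3,4,5,7,8}; box has {2,3,5,8} → only 9 remains.
(2,7) = 6: row 2 has {1,5,7,8}; col 7 has {3,4,5,7,8,9}; box has {2,3,5,8,9} → only 6 remains.
(4,1) = 1: row 4 has {2,4,5,6,7,8,9}; col 1 has {2,3,5,7,8}; box has {2,3,6,8,9} → only 1 remains.
(4,8) = 3: row 4 has {1,2,4,5,6,7,8,9}; col 8 has {5,6,8}; box has {4,5,6,7,8,9} → only 3 remains.
(5,1) = 4: row 5 has {3,6,7,8,9}; col 1 has {1,2,3,5,7,8}; box has {1,2,3,6,8,9} → only 4 remains.
(5,3) = 5: row 5 has {3,4,6,7,8,9}; col 3 has {1,2,6,8,9}; box has {1,2,3,4,6,8,9} → only 5 remains.
(6,3) = 7: row 6 has {1,2,3,4,5,6,8,9}; col 3 has {1,2,5,6,8,9}; box has {1,2,3,4,5,6,8,9} → only 7 remains.
(9,7) = 2: row 9 has {1,5,7,8}; col 7 has {3,4,5,6,7,8,9}; box has {1,3,5,6,8} → only 2 remains.
(1,6) = 4: row 1 has {1,2,5,6,9}; col 6 has {1,3,5,7,8}; box has {1,6} → only 4 remains.
(1,8) = 7: row 1 has {1,2,4,5,6,9}; col 8 has {3,5,6,8}; box has {2,3,5,6,8,9} → only 7 remains.
(2,1) = 9: row 2 has {1,5,6,7,8}; col 1 has {1,2,3,4,5,7,8}; box has {1,2,5,7,8} → only 9 remains.
(2,5) = 3: row 2 has {1,5,6,7,8,9}; col 5 has {1,2,6,7,8,9}; box has {1,4,6} → only 3 remains.
(3,1) = 6: row 3 has {2,3,8}; col 1 has {1,2,3,4,5,7,8,9}; box has {1,2,5,7,8,9} → only 6 remains.
(3,5) = 5: row 3 has {2,3,6,8}; col 5 has {1,2,3,6,7,8,9}; box has {1,3,4,6} → only 5 remains.
(3,6) = 9: row 3 has {2,3,5,6,8}; col 6 has {1,3,4,5,7,8}; box has {1,3,4,5,6} → only 9 remains.
(3,9) = 4: row 3 has {2,3,5,6,8,9}; col 9 has {1,2,3,5,6,8,9}; box has {2,3,5,6,7,8,9} → only 4 remains.
(5,7) = 1: row 5 has {3,4,5,6,7,8,9}; col 7 has {2,3,4,5,6,7,8,9}; box has {3,4,5,6,7,8,9} → only 1 remains.
(5,8) = 2: row 5 has {1,3,4,5,6,7,8,9}; col 8 has {3,5,6,7,8}; box has {1,3,4,5,6,7,8,9} → only 2 remains.
(7,6) = 2: row 7 has {1,3,6,8,9}; col 6 has {1,3,4,5,7,8,9}; box has {1,7,8,9} → only 2 remains.
(7,8) = 4: row 7 has {1,2,3,6,8,9}; col 8 has {2,3,5,6,7,8}; box has {1,2,3,5,6,8} → only 4 remains.
(7,9) = 7: row 7 has {1,2,3,4,6,8,9}; col 9 has {1,2,3,4,5,6,8,9}; box has {1,2,3,4,5,6,8} → only 7 remains.
(9,4) = 3: row 9 has {1,2,5,7,8}; col 4 has {1,4,6,9}; box has {1,2,7,8,9} → only 3 remains.
(9,5) = 4: row 9 has {1,2,3,5,7,8}; col 5 has {1,2,3,5,6,7,8,9}; box has {1,2,3,7,8,9} → only 4 remains.
(9,6) = 6: row 9 has {1,2,3,4,5,7,8}; col 6 has {1,2,3,4,5,7,8,9}; box has {1,2,3,4,7,8,9} → only 6 remains.
(9,8) = 9: row 9 has {1,2,3,4,5,6,7,8}; col 8 has {2,3,4,5,6,7,8}; box has {1,2,3,4,5,6,7,8} → only 9 remains.
(1,3) = 3: row 1 has {1,2,4,5,6,7,9}; col 3 has {1,2,5,6,7,8,9}; box has {1,2,5,6,7,8,9} → only 3 remains.
(1,4) = 8: row 1 has {1,2,3,4,5,6,7,9}; col 4 has {1,3,4,6,9}; box has {1,3,4,5,6,9} → only 8 remains.
(2,3) = 4: row 2 has {1,3,5,6,7,8,9}; col 3 has {1,2,3,5,6,7,8,9}; box has {1,2,3,5,6,7,8,9} → only 4 remains.
(2,4) = 2: row 2 has {1,3,4,5,6,7,8,9}; col 4 has {1,3,4,6,8,9}; box has {1,3,4,5,6,8,9} → only 2 remains.

2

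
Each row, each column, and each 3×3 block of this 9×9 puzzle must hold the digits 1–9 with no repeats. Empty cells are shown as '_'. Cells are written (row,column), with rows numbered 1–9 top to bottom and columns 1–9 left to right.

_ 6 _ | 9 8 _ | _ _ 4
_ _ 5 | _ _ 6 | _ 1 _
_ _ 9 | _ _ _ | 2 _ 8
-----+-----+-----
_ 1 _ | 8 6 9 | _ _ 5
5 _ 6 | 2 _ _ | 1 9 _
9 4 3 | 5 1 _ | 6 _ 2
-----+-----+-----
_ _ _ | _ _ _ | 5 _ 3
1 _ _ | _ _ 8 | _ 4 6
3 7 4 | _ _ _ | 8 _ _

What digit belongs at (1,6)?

(3,2) = 3: row 3 has {2,8,9}; col 2 has {1,4,6,7}; box has {5,6,9} → only 3 remains.
(5,2) = 8: row 5 has {1,2,5,6,9}; col 2 has {1,3,4,6,7}; box has {1,3,4,5,6,9} → only 8 remains.
(5,9) = 7: row 5 has {1,2,5,6,8,9}; col 9 has {2,3,4,5,6,8}; box has {1,2,5,6,9} → only 7 remains.
(6,6) = 7: row 6 has {1,2,3,4,5,6,9}; col 6 has {6,8,9}; box has {1,2,5,6,8,9} → only 7 remains.
(6,8) = 8: row 6 has {1,2,3,4,5,6,7,9}; col 8 has {1,4,9}; box has {1,2,5,6,7,9} → only 8 remains.
(8,3) = 2: row 8 has {1,4,6,8}; col 3 has {3,4,5,6,9}; box has {1,3,4,7} → only 2 remains.
(9,8) = 2: row 9 has {3,4,7,8}; col 8 has {1,4,8,9}; box has {3,4,5,6,8} → only 2 remains.
(2,2) = 2: row 2 has {1,5,6}; col 2 has {1,3,4,6,7,8}; box has {3,5,6,9} → only 2 remains.
(2,9) = 9: row 2 has {1,2,5,6}; col 9 has {2,3,4,5,6,7,8}; box has {1,2,4,8} → only 9 remains.
(4,3) = 7: row 4 has {1,5,6,8,9}; col 3 has {2,3,4,5,6,9}; box has {1,3,4,5,6,8,9} → only 7 remains.
(4,8) = 3: row 4 has {1,5,6,7,8,9}; col 8 has {1,2,4,8,9}; box has {1,2,5,6,7,8,9} → only 3 remains.
(7,2) = 9: row 7 has {3,5}; col 2 has {1,2,3,4,6,7,8}; box has {1,2,3,4,7} → only 9 remains.
(7,3) = 8: row 7 has {3,5,9}; col 3 has {2,3,4,5,6,7,9}; box has {1,2,3,4,7,9} → only 8 remains.
(7,8) = 7: row 7 has {3,5,8,9}; col 8 has {1,2,3,4,8,9}; box has {2,3,4,5,6,8} → only 7 remains.
(8,2) = 5: row 8 has {1,2,4,6,8}; col 2 has {1,2,3,4,6,7,8,9}; box has {1,2,3,4,7,8,9} → only 5 remains.
(8,7) = 9: row 8 has {1,2,4,5,6,8}; col 7 has {1,2,5,6,8}; box has {2,3,4,5,6,7,8} → only 9 remains.
(9,9) = 1: row 9 has {2,3,4,7,8}; col 9 has {2,3,4,5,6,7,8,9}; box has {2,3,4,5,6,7,8,9} → only 1 remains.
(1,1) = 7: row 1 has {4,6,8,9}; col 1 has {1,3,5,9}; box has {2,3,5,6,9} → only 7 remains.
(1,3) = 1: row 1 has {4,6,7,8,9}; col 3 has {2,3,4,5,6,7,8,9}; box has {2,3,5,6,7,9} → only 1 remains.
(1,7) = 3: row 1 has {1,4,6,7,8,9}; col 7 has {1,2,5,6,8,9}; box has {1,2,4,8,9} → only 3 remains.
(1,8) = 5: row 1 has {1,3,4,6,7,8,9}; col 8 has {1,2,3,4,7,8,9}; box has {1,2,3,4,8,9} → only 5 remains.
(2,7) = 7: row 2 has {1,2,5,6,9}; col 7 has {1,2,3,5,6,8,9}; box has {1,2,3,4,5,8,9} → only 7 remains.
(3,1) = 4: row 3 has {2,3,8,9}; col 1 has {1,3,5,7,9}; box has {1,2,3,5,6,7,9} → only 4 remains.
(3,8) = 6: row 3 has {2,3,4,8,9}; col 8 has {1,2,3,4,5,7,8,9}; box has {1,2,3,4,5,7,8,9} → only 6 remains.
(4,1) = 2: row 4 has {1,3,5,6,7,8,9}; col 1 has {1,3,4,5,7,9}; box has {1,3,4,5,6,7,8,9} → only 2 remains.
(4,7) = 4: row 4 has {1,2,3,5,6,7,8,9}; col 7 has {1,2,3,5,6,7,8,9}; box has {1,2,3,5,6,7,8,9} → only 4 remains.
(7,1) = 6: row 7 has {3,5,7,8,9}; col 1 has {1,2,3,4,5,7,9}; box has {1,2,3,4,5,7,8,9} → only 6 remains.
(9,4) = 6: row 9 has {1,2,3,4,7,8}; col 4 has {2,5,8,9}; box has {8} → only 6 remains.
(9,6) = 5: row 9 has {1,2,3,4,6,7,8}; col 6 has {6,7,8,9}; box has {6,8} → only 5 remains.
(1,6) = 2: row 1 has {1,3,4,5,6,7,8,9}; col 6 has {5,6,7,8,9}; box has {6,8,9} → only 2 remains.

2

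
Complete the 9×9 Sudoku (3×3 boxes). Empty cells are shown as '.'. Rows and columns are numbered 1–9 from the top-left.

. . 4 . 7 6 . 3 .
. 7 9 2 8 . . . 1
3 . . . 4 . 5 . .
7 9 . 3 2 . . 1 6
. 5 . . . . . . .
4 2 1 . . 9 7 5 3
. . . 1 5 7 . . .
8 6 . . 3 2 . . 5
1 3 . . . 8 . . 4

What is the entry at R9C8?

7

R3C4 = 9: row 3 has {3,4,5}; col 4 has {1,2,3}; box has {2,4,6,7,8} → only 9 remains.
R3C6 = 1: row 3 has {3,4,5,9}; col 6 has {2,6,7,8,9}; box has {2,4,6,7,8,9} → only 1 remains.
R4C3 = 8: row 4 has {1,2,3,6,7,9}; col 3 has {1,4,9}; box has {1,2,4,5,7,9} → only 8 remains.
R4C7 = 4: row 4 has {1,2,3,6,7,8,9}; col 7 has {5,7}; box has {1,3,5,6,7} → only 4 remains.
R5C1 = 6: row 5 has {5}; col 1 has {1,3,4,7,8}; box has {1,2,4,5,7,8,9} → only 6 remains.
R5C3 = 3: row 5 has {5,6}; col 3 has {1,4,8,9}; box has {1,2,4,5,6,7,8,9} → only 3 remains.
R5C5 = 1: row 5 has {3,5,6}; col 5 has {2,3,4,5,7,8}; box has {2,3,9} → only 1 remains.
R5C6 = 4: row 5 has {1,3,5,6}; col 6 has {1,2,6,7,8,9}; box has {1,2,3,9} → only 4 remains.
R6C5 = 6: row 6 has {1,2,3,4,5,7,9}; col 5 has {1,2,3,4,5,7,8}; box has {1,2,3,4,9} → only 6 remains.
R7C2 = 4: row 7 has {1,5,7}; col 2 has {2,3,5,6,7,9}; box has {1,3,6,8} → only 4 remains.
R7C3 = 2: row 7 has {1,4,5,7}; col 3 has {1,3,4,8,9}; box has {1,3,4,6,8} → only 2 remains.
R8C3 = 7: row 8 has {2,3,5,6,8}; col 3 has {1,2,3,4,8,9}; box has {1,2,3,4,6,8} → only 7 remains.
R8C4 = 4: row 8 has {2,3,5,6,7,8}; col 4 has {1,2,3,9}; box has {1,2,3,5,7,8} → only 4 remains.
R8C8 = 9: row 8 has {2,3,4,5,6,7,8}; col 8 has {1,3,5}; box has {4,5} → only 9 remains.
R9C3 = 5: row 9 has {1,3,4,8}; col 3 has {1,2,3,4,7,8,9}; box has {1,2,3,4,6,7,8} → only 5 remains.
R9C4 = 6: row 9 has {1,3,4,5,8}; col 4 has {1,2,3,4,9}; box has {1,2,3,4,5,7,8} → only 6 remains.
R9C5 = 9: row 9 has {1,3,4,5,6,8}; col 5 has {1,2,3,4,5,6,7,8}; box has {1,2,3,4,5,6,7,8} → only 9 remains.
R9C7 = 2: row 9 has {1,3,4,5,6,8,9}; col 7 has {4,5,7}; box has {4,5,9} → only 2 remains.
R9C8 = 7: row 9 has {1,2,3,4,5,6,8,9}; col 8 has {1,3,5,9}; box has {2,4,5,9} → only 7 remains.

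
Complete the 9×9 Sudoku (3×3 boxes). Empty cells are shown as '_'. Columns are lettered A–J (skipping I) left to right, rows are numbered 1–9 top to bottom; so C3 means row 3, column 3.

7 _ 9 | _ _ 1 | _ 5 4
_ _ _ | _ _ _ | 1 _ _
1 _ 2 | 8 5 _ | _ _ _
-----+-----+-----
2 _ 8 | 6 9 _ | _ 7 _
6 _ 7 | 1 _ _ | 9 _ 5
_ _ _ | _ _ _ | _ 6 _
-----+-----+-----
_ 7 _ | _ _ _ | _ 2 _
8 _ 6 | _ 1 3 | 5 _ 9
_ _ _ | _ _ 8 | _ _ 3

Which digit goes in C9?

J4 = 1 (sole candidate).
H8 = 4 (sole candidate).
H9 = 1 (sole candidate).
B8 = 2 (sole candidate).
D8 = 7 (sole candidate).
C7 = 1 (hidden single in row 7).
B6 = 1 (hidden single in row 6).
A6 = 9 (hidden single in row 6).
A7 = 3 (hidden single in row 7).
G9 = 7 (hidden single in row 9).
E9 = 6 (hidden single in row 9).
E7 = 4 (sole candidate).
D9 = 2 (hidden single in row 9).
D1 = 3 (sole candidate).
E1 = 2 (sole candidate).
E2 = 7 (sole candidate).
J2 = 2 (hidden single in row 2).
J6 = 8 (sole candidate).
J7 = 6 (sole candidate).
J3 = 7 (sole candidate).
H5 = 3 (sole candidate).
E6 = 3 (sole candidate).
G7 = 8 (sole candidate).
G1 = 6 (sole candidate).
G3 = 3 (sole candidate).
H3 = 9 (sole candidate).
G4 = 4 (sole candidate).
B5 = 4 (sole candidate).
E5 = 8 (sole candidate).
F5 = 2 (sole candidate).
C6 = 5 (sole candidate).
D6 = 4 (sole candidate).
F6 = 7 (sole candidate).
G6 = 2 (sole candidate).
C9 = 4: row 9 has {1,2,3,6,7,8}; col 3 has {1,2,5,6,7,8,9}; box has {1,2,3,6,7,8} → only 4 remains.

4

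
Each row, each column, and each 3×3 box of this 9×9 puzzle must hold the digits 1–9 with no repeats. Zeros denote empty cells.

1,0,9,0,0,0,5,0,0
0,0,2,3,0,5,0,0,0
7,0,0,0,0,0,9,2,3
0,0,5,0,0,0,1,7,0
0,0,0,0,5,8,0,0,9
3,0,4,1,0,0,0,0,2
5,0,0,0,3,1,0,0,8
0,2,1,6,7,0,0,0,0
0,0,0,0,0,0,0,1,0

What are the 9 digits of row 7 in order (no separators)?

row 1, column 2 = 3: in row 1, 3 can only go here (every other open cell in that row sees a 3).
row 2, column 5 = 9: in row 2, 9 can only go here (every other open cell in that row sees a 9).
row 6, column 5 = 6: row 6 has {1,2,3,4}; col 5 has {3,5,7,9}; box has {1,5,8} → only 6 remains.
row 6, column 7 = 8: row 6 has {1,2,3,4,6}; col 7 has {1,5,9}; box has {1,2,7,9} → only 8 remains.
row 6, column 8 = 5: row 6 has {1,2,3,4,6,8}; col 8 has {1,2,7}; box has {1,2,7,8,9} → only 5 remains.
row 2, column 9 = 1: in row 2, 1 can only go here (every other open cell in that row sees a 1).
row 2, column 7 = 7: in row 2, 7 can only go here (every other open cell in that row sees a 7).
row 3, column 5 = 1: in row 3, 1 can only go here (every other open cell in that row sees a 1).
row 3, column 2 = 5: in row 3, 5 can only go here (every other open cell in that row sees a 5).
row 4, column 6 = 3: in row 4, 3 can only go here (every other open cell in that row sees a 3).
row 5, column 2 = 1: in row 5, 1 can only go here (every other open cell in that row sees a 1).
row 8, column 9 = 5: in row 8, 5 can only go here (every other open cell in that row sees a 5).
row 8, column 1 = 8: in row 8, 8 can only go here (every other open cell in that row sees an 8).
row 4, column 2 = 8: in row 4, 8 can only go here (every other open cell in that row sees an 8).
row 2, column 8 = 8: in row 2, 8 can only go here (every other open cell in that row sees an 8).
row 9, column 4 = 5: in row 9, 5 can only go here (every other open cell in that row sees a 5).
row 9, column 5 = 8: in row 9, 8 can only go here (every other open cell in that row sees an 8).
row 1, column 4 = 8: in row 1, 8 can only go here (every other open cell in that row sees an 8).
row 3, column 4 = 4: row 3 has {1,2,3,5,7,9}; col 4 has {1,3,5,6,8}; box has {1,3,5,8,9} → only 4 remains.
row 3, column 6 = 6: row 3 has {1,2,3,4,5,7,9}; col 6 has {1,3,5,8}; box has {1,3,4,5,8,9} → only 6 remains.
row 1, column 5 = 2: row 1 has {1,3,5,8,9}; col 5 has {1,3,5,6,7,8,9}; box has {1,3,4,5,6,8,9} → only 2 remains.
row 1, column 6 = 7: row 1 has {1,2,3,5,8,9}; col 6 has {1,3,5,6,8}; box has {1,2,3,4,5,6,8,9} → only 7 remains.
row 3, column 3 = 8: row 3 has {1,2,3,4,5,6,7,9}; col 3 has {1,2,4,5,9}; box has {1,2,3,5,7,9} → only 8 remains.
row 4, column 5 = 4: row 4 has {1,3,5,7,8}; col 5 has {1,2,3,5,6,7,8,9}; box has {1,3,5,6,8} → only 4 remains.
row 4, column 9 = 6: row 4 has {1,3,4,5,7,8}; col 9 has {1,2,3,5,8,9}; box has {1,2,5,7,8,9} → only 6 remains.
row 6, column 6 = 9: row 6 has {1,2,3,4,5,6,8}; col 6 has {1,3,5,6,7,8}; box has {1,3,4,5,6,8} → only 9 remains.
row 8, column 6 = 4: row 8 has {1,2,5,6,7,8}; col 6 has {1,3,5,6,7,8,9}; box has {1,3,5,6,7,8} → only 4 remains.
row 8, column 7 = 3: row 8 has {1,2,4,5,6,7,8}; col 7 has {1,5,7,8,9}; box has {1,5,8} → only 3 remains.
row 8, column 8 = 9: row 8 has {1,2,3,4,5,6,7,8}; col 8 has {1,2,5,7,8}; box has {1,3,5,8} → only 9 remains.
row 9, column 6 = 2: row 9 has {1,5,8}; col 6 has {1,3,4,5,6,7,8,9}; box has {1,3,4,5,6,7,8} → only 2 remains.
row 1, column 9 = 4: row 1 has {1,2,3,5,7,8,9}; col 9 has {1,2,3,5,6,8,9}; box has {1,2,3,5,7,8,9} → only 4 remains.
row 4, column 4 = 2: row 4 has {1,3,4,5,6,7,8}; col 4 has {1,3,4,5,6,8}; box has {1,3,4,5,6,8,9} → only 2 remains.
row 5, column 4 = 7: row 5 has {1,5,8,9}; col 4 has {1,2,3,4,5,6,8}; box has {1,2,3,4,5,6,8,9} → only 7 remains.
row 5, column 7 = 4: row 5 has {1,5,7,8,9}; col 7 has {1,3,5,7,8,9}; box has {1,2,5,6,7,8,9} → only 4 remains.
row 5, column 8 = 3: row 5 has {1,4,5,7,8,9}; col 8 has {1,2,5,7,8,9}; box has {1,2,4,5,6,7,8,9} → only 3 remains.
row 6, column 2 = 7: row 6 has {1,2,3,4,5,6,8,9}; col 2 has {1,2,3,5,8}; box has {1,3,4,5,8} → only 7 remains.
row 7, column 4 = 9: row 7 has {1,3,5,8}; col 4 has {1,2,3,4,5,6,7,8}; box has {1,2,3,4,5,6,7,8} → only 9 remains.
row 9, column 7 = 6: row 9 has {1,2,5,8}; col 7 has {1,3,4,5,7,8,9}; box has {1,3,5,8,9} → only 6 remains.
row 9, column 9 = 7: row 9 has {1,2,5,6,8}; col 9 has {1,2,3,4,5,6,8,9}; box has {1,3,5,6,8,9} → only 7 remains.
row 1, column 8 = 6: row 1 has {1,2,3,4,5,7,8,9}; col 8 has {1,2,3,5,7,8,9}; box has {1,2,3,4,5,7,8,9} → only 6 remains.
row 4, column 1 = 9: row 4 has {1,2,3,4,5,6,7,8}; col 1 has {1,3,5,7,8}; box has {1,3,4,5,7,8} → only 9 remains.
row 5, column 3 = 6: row 5 has {1,3,4,5,7,8,9}; col 3 has {1,2,4,5,8,9}; box has {1,3,4,5,7,8,9} → only 6 remains.
row 7, column 3 = 7: row 7 has {1,3,5,8,9}; col 3 has {1,2,4,5,6,8,9}; box has {1,2,5,8} → only 7 remains.
row 7, column 7 = 2: row 7 has {1,3,5,7,8,9}; col 7 has {1,3,4,5,6,7,8,9}; box has {1,3,5,6,7,8,9} → only 2 remains.
row 7, column 8 = 4: row 7 has {1,2,3,5,7,8,9}; col 8 has {1,2,3,5,6,7,8,9}; box has {1,2,3,5,6,7,8,9} → only 4 remains.
row 9, column 1 = 4: row 9 has {1,2,5,6,7,8}; col 1 has {1,3,5,7,8,9}; box has {1,2,5,7,8} → only 4 remains.
row 9, column 2 = 9: row 9 has {1,2,4,5,6,7,8}; col 2 has {1,2,3,5,7,8}; box has {1,2,4,5,7,8} → only 9 remains.
row 9, column 3 = 3: row 9 has {1,2,4,5,6,7,8,9}; col 3 has {1,2,4,5,6,7,8,9}; box has {1,2,4,5,7,8,9} → only 3 remains.
row 2, column 1 = 6: row 2 has {1,2,3,5,7,8,9}; col 1 has {1,3,4,5,7,8,9}; box has {1,2,3,5,7,8,9} → only 6 remains.
row 2, column 2 = 4: row 2 has {1,2,3,5,6,7,8,9}; col 2 has {1,2,3,5,7,8,9}; box has {1,2,3,5,6,7,8,9} → only 4 remains.
row 5, column 1 = 2: row 5 has {1,3,4,5,6,7,8,9}; col 1 has {1,3,4,5,6,7,8,9}; box has {1,3,4,5,6,7,8,9} → only 2 remains.
row 7, column 2 = 6: row 7 has {1,2,3,4,5,7,8,9}; col 2 has {1,2,3,4,5,7,8,9}; box has {1,2,3,4,5,7,8,9} → only 6 remains.

567931248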